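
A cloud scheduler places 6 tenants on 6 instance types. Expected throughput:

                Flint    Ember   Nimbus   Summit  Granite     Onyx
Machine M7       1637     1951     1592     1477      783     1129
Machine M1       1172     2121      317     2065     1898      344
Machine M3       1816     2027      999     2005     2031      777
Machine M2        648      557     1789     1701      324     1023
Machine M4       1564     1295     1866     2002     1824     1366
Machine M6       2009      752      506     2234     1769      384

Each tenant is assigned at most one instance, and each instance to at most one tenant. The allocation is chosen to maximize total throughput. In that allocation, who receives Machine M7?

Optimal: Flint→Machine M6 (2009 ops/s), Ember→Machine M7 (1951 ops/s), Nimbus→Machine M2 (1789 ops/s), Summit→Machine M1 (2065 ops/s), Granite→Machine M3 (2031 ops/s), Onyx→Machine M4 (1366 ops/s) — total 2009+1951+1789+2065+2031+1366 = 11211 ops/s.
Column-greedy (each instance in turn goes to its best remaining tenant) gives 9784 ops/s, worse by 1427.
Swapping Granite↔Flint (Granite→Machine M6 1769 ops/s, Flint→Machine M3 1816 ops/s) loses 455.
Ember's own top instance is Machine M1 (2121 ops/s), but forcing Ember→Machine M1 and reassigning the rest optimally gives only 11178 ops/s — worse by 33.

Ember receives Machine M7.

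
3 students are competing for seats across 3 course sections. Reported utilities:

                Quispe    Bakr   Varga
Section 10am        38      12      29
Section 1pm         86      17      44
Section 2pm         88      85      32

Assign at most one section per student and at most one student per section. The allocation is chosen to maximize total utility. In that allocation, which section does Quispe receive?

Optimal: Quispe→Section 1pm (86 points), Bakr→Section 2pm (85 points), Varga→Section 10am (29 points) — total 86+85+29 = 200 points.
Column-greedy (each section in turn goes to its best remaining student) gives 167 points, worse by 33.
Every other assignment is strictly worse.
Quispe's own top section is Section 2pm (88 points), but forcing Quispe→Section 2pm and reassigning the rest optimally gives only 144 points — worse by 56.

Quispe receives Section 1pm.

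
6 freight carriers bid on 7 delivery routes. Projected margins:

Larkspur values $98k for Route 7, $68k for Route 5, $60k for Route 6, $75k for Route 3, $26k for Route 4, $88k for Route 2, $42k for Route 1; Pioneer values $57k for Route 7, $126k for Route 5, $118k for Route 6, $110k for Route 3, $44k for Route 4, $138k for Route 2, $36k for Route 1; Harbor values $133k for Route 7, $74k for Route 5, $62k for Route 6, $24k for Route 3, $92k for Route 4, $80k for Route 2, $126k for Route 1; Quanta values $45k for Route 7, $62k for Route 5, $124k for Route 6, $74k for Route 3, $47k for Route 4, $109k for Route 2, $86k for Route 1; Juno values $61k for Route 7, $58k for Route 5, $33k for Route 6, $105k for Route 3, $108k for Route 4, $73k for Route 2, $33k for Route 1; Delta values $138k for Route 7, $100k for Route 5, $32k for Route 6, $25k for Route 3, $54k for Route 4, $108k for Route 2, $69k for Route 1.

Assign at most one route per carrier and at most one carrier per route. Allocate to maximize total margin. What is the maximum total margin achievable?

Maximum total: $710k

Optimal: Larkspur→Route 2 ($88k), Pioneer→Route 5 ($126k), Harbor→Route 1 ($126k), Quanta→Route 6 ($124k), Juno→Route 4 ($108k), Delta→Route 7 ($138k) — total 88+126+126+124+108+138 = $710k.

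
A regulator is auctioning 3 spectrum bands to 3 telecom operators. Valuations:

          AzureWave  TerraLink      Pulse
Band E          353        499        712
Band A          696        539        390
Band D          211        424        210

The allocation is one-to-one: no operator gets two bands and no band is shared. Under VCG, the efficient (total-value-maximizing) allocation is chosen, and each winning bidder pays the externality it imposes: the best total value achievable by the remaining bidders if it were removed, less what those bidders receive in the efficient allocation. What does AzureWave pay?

Efficient allocation: AzureWave→Band A ($696M), TerraLink→Band D ($424M), Pulse→Band E ($712M); total welfare W = $1832M.
AzureWave receives Band A at value $696M, so the others get W − 696 = $1136M.
Without AzureWave: best allocation of the remaining 2 bidders over all 3 bands is TerraLink→Band A ($539M), Pulse→Band E ($712M), total $1251M.
VCG payment = (others' best without AzureWave) − (others' welfare with AzureWave) = 1251 − 1136 = $115M.

AzureWave pays $115M.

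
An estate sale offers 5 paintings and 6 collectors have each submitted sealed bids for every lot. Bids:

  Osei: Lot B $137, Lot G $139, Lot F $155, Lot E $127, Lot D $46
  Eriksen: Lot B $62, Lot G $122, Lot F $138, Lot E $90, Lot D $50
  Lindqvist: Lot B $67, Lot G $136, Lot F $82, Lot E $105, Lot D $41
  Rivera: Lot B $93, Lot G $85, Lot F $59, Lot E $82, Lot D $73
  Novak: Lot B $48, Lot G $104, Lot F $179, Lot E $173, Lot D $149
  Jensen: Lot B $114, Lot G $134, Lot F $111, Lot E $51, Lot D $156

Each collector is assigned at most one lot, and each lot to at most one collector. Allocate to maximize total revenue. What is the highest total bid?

Max total: $740

Optimal: Osei→Lot B ($137), Lindqvist→Lot G ($136), Eriksen→Lot F ($138), Novak→Lot E ($173), Jensen→Lot D ($156) — total 137+136+138+173+156 = $740.
Column-greedy (each lot in turn goes to its best remaining collector) gives $698, worse by 42.
Next-best assignment: Rivera→Lot B, Lindqvist→Lot G, Osei→Lot F, Novak→Lot E, Jensen→Lot D = $713.
No other one-to-one assignment exceeds $740.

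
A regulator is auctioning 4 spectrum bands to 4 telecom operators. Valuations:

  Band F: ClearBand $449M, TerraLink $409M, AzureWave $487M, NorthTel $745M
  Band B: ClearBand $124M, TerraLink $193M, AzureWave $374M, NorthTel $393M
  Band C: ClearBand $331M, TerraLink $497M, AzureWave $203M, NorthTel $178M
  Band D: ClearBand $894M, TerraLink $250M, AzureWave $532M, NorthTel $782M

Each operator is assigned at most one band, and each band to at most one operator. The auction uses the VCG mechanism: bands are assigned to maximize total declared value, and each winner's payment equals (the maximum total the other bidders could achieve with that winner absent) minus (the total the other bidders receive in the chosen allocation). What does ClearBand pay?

ClearBand pays $158M.

Efficient allocation: ClearBand→Band D ($894M), TerraLink→Band C ($497M), AzureWave→Band B ($374M), NorthTel→Band F ($745M); total welfare W = $2510M.
ClearBand receives Band D at value $894M, so the others get W − 894 = $1616M.
Without ClearBand: best allocation of the remaining 3 bidders over all 4 bands is TerraLink→Band C ($497M), AzureWave→Band D ($532M), NorthTel→Band F ($745M), total $1774M.
VCG payment = (others' best without ClearBand) − (others' welfare with ClearBand) = 1774 − 1616 = $158M.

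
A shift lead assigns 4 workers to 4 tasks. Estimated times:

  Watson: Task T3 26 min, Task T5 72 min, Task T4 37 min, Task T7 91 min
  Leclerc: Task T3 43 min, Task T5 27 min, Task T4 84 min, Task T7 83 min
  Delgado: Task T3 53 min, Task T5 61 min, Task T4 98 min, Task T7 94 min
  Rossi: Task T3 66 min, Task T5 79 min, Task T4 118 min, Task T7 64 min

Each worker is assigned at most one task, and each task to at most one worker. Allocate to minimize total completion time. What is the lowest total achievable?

Optimal: Watson→Task T4 (37 min), Leclerc→Task T5 (27 min), Delgado→Task T3 (53 min), Rossi→Task T7 (64 min) — total 37+27+53+64 = 181 min.
Swapping Rossi↔Leclerc (Rossi→Task T5 79 min, Leclerc→Task T7 83 min) adds 71.
Every other assignment is strictly worse.

Minimum total: 181 min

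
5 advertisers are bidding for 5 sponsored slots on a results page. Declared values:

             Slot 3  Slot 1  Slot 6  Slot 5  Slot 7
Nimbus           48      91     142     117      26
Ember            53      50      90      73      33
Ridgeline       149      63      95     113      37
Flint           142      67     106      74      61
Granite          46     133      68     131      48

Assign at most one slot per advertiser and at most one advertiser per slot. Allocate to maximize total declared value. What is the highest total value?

Maximum total: $563

This is the linear assignment problem.
Optimal: Nimbus→Slot 6 ($142), Ember→Slot 7 ($33), Ridgeline→Slot 5 ($113), Flint→Slot 3 ($142), Granite→Slot 1 ($133) — total 142+33+113+142+133 = $563.
Row-greedy (each advertiser in turn takes its best remaining slot) gives $479, worse by 84.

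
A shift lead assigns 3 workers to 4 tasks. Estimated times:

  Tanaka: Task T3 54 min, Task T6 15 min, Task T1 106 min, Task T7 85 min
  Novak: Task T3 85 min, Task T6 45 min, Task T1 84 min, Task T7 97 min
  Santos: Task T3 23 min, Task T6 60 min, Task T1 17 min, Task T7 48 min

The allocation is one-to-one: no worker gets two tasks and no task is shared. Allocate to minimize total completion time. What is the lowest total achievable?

Optimal: Tanaka→Task T3 (54 min), Novak→Task T6 (45 min), Santos→Task T1 (17 min) — total 54+45+17 = 116 min.
Column-greedy (each task in turn goes to its cheapest remaining worker) gives 122 min, worse by 6.

Min total: 116 min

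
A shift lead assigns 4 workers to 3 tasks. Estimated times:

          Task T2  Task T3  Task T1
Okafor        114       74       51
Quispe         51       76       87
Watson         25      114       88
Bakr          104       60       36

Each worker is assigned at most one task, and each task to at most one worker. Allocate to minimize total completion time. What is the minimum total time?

This is a one-to-one assignment (minimum-cost bipartite matching).
Optimal: Watson→Task T2 (25 min), Okafor→Task T3 (74 min), Bakr→Task T1 (36 min) — total 25+74+36 = 135 min.
Row-greedy (each worker in turn takes its cheapest remaining task) gives 216 min, worse by 81.

Min total: 135 min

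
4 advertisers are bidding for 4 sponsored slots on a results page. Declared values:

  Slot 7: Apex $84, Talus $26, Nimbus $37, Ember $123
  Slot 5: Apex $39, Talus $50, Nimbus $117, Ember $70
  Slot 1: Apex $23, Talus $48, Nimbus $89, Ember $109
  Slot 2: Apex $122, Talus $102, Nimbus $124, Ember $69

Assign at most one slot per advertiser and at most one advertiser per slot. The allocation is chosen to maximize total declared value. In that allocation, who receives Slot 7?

Apex receives Slot 7.

Optimal: Apex→Slot 7 ($84), Talus→Slot 2 ($102), Nimbus→Slot 5 ($117), Ember→Slot 1 ($109) — total 84+102+117+109 = $412.
Max-entry greedy (repeatedly take the single best remaining cell) gives $320, worse by 92.
Next-best assignment: Apex→Slot 2, Talus→Slot 1, Nimbus→Slot 5, Ember→Slot 7 = $410.
Every other assignment is strictly worse.
Apex's own top slot is Slot 2 ($122), but forcing Apex→Slot 2 and reassigning the rest optimally gives only $410 — worse by 2.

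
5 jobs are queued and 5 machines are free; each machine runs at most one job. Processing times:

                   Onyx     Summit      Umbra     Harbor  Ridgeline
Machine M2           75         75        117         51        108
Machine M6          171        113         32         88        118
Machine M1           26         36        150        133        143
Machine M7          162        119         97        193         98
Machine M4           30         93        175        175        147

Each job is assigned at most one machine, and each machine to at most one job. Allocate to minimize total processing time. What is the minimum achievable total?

Treat this as an assignment problem: match each job to one machine.
Optimal: Onyx→Machine M4 (30 min), Summit→Machine M1 (36 min), Umbra→Machine M6 (32 min), Harbor→Machine M2 (51 min), Ridgeline→Machine M7 (98 min) — total 30+36+32+51+98 = 247 min.
Min-entry greedy (repeatedly take the single cheapest remaining cell) gives 300 min, worse by 53.

Minimum total: 247 min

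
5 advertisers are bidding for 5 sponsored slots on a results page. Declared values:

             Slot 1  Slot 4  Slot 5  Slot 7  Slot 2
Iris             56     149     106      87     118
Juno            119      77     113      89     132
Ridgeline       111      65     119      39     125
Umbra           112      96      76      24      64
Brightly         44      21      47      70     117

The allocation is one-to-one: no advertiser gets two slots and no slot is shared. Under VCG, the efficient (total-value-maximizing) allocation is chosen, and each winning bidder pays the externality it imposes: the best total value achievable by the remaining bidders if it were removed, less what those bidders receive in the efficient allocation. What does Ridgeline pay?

Ridgeline pays $24.

Efficient allocation: Iris→Slot 4 ($149), Juno→Slot 7 ($89), Ridgeline→Slot 5 ($119), Umbra→Slot 1 ($112), Brightly→Slot 2 ($117); total welfare W = $586.
Ridgeline receives Slot 5 at value $119, so the others get W − 119 = $467.
Without Ridgeline: best allocation of the remaining 4 bidders over all 5 slots is Iris→Slot 4 ($149), Juno→Slot 5 ($113), Umbra→Slot 1 ($112), Brightly→Slot 2 ($117), total $491.
VCG payment = (others' best without Ridgeline) − (others' welfare with Ridgeline) = 491 − 467 = $24.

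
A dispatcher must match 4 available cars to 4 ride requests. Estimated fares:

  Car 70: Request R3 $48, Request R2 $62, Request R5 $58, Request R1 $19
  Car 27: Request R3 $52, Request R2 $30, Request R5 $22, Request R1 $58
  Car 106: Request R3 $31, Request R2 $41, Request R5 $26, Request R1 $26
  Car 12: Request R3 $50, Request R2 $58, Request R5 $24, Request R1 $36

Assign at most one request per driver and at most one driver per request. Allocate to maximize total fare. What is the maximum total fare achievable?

Optimal: Car 70→Request R5 ($58), Car 27→Request R1 ($58), Car 106→Request R2 ($41), Car 12→Request R3 ($50) — total 58+58+41+50 = $207.
Max-entry greedy (repeatedly take the single best remaining cell) gives $196, worse by 11.
Next-best assignment: Car 70→Request R5, Car 27→Request R1, Car 106→Request R3, Car 12→Request R2 = $205.
Every other assignment is strictly worse.

Maximum total: $207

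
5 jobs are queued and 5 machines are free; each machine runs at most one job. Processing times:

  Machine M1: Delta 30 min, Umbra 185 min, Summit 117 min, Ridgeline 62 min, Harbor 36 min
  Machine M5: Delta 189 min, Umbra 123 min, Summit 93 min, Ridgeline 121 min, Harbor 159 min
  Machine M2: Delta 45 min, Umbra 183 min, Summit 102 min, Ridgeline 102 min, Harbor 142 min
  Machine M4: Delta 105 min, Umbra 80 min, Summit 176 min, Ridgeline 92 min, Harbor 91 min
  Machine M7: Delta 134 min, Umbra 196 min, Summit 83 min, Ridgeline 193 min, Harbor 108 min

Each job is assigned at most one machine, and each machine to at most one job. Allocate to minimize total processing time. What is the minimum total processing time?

Minimum total: 365 min

This is the linear assignment problem.
Optimal: Delta→Machine M2 (45 min), Umbra→Machine M4 (80 min), Summit→Machine M7 (83 min), Ridgeline→Machine M5 (121 min), Harbor→Machine M1 (36 min) — total 45+80+83+121+36 = 365 min.
Min-entry greedy (repeatedly take the single cheapest remaining cell) gives 454 min, worse by 89.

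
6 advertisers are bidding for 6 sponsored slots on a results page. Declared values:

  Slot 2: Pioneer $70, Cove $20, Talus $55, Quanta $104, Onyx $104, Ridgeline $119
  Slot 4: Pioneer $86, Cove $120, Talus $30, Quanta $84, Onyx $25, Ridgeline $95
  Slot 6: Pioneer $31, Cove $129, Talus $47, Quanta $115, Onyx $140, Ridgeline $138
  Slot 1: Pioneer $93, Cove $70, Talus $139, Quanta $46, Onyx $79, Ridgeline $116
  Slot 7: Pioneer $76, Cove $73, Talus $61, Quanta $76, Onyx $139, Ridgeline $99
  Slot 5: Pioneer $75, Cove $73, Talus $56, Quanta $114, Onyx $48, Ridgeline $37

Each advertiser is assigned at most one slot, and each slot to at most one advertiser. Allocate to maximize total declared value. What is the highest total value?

Maximum total: $726

This is the linear assignment problem.
Optimal: Pioneer→Slot 4 ($86), Cove→Slot 6 ($129), Talus→Slot 1 ($139), Quanta→Slot 5 ($114), Onyx→Slot 7 ($139), Ridgeline→Slot 2 ($119) — total 86+129+139+114+139+119 = $726.
Column-greedy (each slot in turn goes to its best remaining advertiser) gives $708, worse by 18.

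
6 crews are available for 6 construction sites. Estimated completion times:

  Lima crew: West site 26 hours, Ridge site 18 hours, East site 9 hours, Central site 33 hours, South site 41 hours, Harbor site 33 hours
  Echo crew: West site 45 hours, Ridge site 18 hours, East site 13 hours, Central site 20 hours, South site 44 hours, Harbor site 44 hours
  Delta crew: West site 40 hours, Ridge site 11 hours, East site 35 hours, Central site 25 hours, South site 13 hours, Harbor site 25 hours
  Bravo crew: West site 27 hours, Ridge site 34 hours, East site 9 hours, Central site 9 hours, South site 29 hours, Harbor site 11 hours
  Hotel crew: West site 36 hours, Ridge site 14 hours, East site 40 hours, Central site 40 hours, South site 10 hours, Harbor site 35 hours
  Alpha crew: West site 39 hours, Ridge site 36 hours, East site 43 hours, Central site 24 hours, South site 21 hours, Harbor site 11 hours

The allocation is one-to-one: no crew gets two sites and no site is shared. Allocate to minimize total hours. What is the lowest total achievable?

This is the linear assignment problem.
Optimal: Lima crew→West site (26 hours), Echo crew→East site (13 hours), Delta crew→Ridge site (11 hours), Bravo crew→Central site (9 hours), Hotel crew→South site (10 hours), Alpha crew→Harbor site (11 hours) — total 26+13+11+9+10+11 = 80 hours.
Column-greedy (each site in turn goes to its cheapest remaining crew) gives 87 hours, worse by 7.
Next-best assignment: Lima crew→West site, Echo crew→East site, Delta crew→South site, Bravo crew→Central site, Hotel crew→Ridge site, Alpha crew→Harbor site = 86 hours.
Swapping Alpha crew↔Echo crew (Alpha crew→East site 43 hours, Echo crew→Harbor site 44 hours) adds 63.
No other one-to-one assignment undercuts 80 hours.

Min total: 80 hours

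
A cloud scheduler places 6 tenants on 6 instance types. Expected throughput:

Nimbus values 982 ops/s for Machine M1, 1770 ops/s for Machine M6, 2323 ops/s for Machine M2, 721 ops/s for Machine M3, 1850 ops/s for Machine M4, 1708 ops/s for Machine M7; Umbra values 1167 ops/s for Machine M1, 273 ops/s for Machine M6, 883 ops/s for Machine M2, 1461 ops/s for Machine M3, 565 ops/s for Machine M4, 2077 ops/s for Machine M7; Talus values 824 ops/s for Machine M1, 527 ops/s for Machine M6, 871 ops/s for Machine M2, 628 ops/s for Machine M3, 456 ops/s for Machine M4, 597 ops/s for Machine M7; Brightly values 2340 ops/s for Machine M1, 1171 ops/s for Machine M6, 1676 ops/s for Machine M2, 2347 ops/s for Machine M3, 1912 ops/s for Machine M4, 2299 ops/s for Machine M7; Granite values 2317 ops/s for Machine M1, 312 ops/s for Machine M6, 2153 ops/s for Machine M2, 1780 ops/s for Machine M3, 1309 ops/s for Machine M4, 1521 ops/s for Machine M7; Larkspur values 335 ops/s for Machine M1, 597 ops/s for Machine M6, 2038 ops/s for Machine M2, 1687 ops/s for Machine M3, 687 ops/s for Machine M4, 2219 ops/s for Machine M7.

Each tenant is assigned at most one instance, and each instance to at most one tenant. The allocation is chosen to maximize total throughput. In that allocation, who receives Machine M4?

Optimal: Nimbus→Machine M4 (1850 ops/s), Umbra→Machine M7 (2077 ops/s), Talus→Machine M6 (527 ops/s), Brightly→Machine M3 (2347 ops/s), Granite→Machine M1 (2317 ops/s), Larkspur→Machine M2 (2038 ops/s) — total 1850+2077+527+2347+2317+2038 = 11156 ops/s.
Max-entry greedy (repeatedly take the single best remaining cell) gives 10298 ops/s, worse by 858.
Next-best assignment: Nimbus→Machine M6, Umbra→Machine M7, Talus→Machine M4, Brightly→Machine M3, Granite→Machine M1, Larkspur→Machine M2 = 11005 ops/s.
Swapping Brightly↔Larkspur (Brightly→Machine M2 1676 ops/s, Larkspur→Machine M3 1687 ops/s) loses 1022.
Nimbus's own top instance is Machine M2 (2323 ops/s), but forcing Nimbus→Machine M2 and reassigning the rest optimally gives only 10843 ops/s — worse by 313.

Nimbus receives Machine M4.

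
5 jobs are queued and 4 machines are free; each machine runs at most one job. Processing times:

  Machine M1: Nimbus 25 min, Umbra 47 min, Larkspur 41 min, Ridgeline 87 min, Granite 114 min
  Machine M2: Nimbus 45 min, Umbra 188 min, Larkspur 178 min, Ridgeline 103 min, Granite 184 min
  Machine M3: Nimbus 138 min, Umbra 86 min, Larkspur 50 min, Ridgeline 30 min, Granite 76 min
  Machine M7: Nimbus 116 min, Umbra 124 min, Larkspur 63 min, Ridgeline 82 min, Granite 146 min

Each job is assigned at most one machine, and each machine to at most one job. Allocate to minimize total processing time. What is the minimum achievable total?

Optimal: Umbra→Machine M1 (47 min), Nimbus→Machine M2 (45 min), Ridgeline→Machine M3 (30 min), Larkspur→Machine M7 (63 min) — total 47+45+30+63 = 185 min.
Column-greedy (each machine in turn goes to its cheapest remaining job) gives 302 min, worse by 117.
Next-best assignment: Umbra→Machine M1, Nimbus→Machine M2, Larkspur→Machine M3, Ridgeline→Machine M7 = 224 min.

Minimum total: 185 min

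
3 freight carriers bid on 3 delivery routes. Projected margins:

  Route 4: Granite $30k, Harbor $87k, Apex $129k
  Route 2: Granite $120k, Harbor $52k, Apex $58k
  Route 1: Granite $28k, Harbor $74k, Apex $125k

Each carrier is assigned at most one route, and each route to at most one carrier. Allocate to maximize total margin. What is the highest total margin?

Max total: $332k

This is a one-to-one assignment (maximum-weight bipartite matching).
Optimal: Granite→Route 2 ($120k), Harbor→Route 4 ($87k), Apex→Route 1 ($125k) — total 120+87+125 = $332k.
Column-greedy (each route in turn goes to its best remaining carrier) gives $323k, worse by 9.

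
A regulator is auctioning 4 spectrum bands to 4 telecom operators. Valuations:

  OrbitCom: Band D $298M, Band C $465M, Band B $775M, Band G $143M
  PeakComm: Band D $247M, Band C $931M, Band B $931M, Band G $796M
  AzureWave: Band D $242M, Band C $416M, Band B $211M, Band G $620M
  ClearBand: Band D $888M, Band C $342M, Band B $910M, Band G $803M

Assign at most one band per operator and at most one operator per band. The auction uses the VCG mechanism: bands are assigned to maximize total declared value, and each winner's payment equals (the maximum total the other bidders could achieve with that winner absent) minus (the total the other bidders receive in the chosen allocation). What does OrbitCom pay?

Efficient allocation: OrbitCom→Band B ($775M), PeakComm→Band C ($931M), AzureWave→Band G ($620M), ClearBand→Band D ($888M); total welfare W = $3214M.
OrbitCom receives Band B at value $775M, so the others get W − 775 = $2439M.
Without OrbitCom: best allocation of the remaining 3 bidders over all 4 bands is PeakComm→Band C ($931M), AzureWave→Band G ($620M), ClearBand→Band B ($910M), total $2461M.
VCG payment = (others' best without OrbitCom) − (others' welfare with OrbitCom) = 2461 − 2439 = $22M.

OrbitCom pays $22M.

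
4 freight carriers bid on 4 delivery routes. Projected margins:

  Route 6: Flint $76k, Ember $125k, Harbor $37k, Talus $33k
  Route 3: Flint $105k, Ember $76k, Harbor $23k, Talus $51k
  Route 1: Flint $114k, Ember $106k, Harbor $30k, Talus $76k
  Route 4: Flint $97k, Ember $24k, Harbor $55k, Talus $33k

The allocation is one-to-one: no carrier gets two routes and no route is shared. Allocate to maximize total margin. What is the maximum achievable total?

Treat this as an assignment problem: match each carrier to one route.
Optimal: Flint→Route 3 ($105k), Ember→Route 6 ($125k), Harbor→Route 4 ($55k), Talus→Route 1 ($76k) — total 105+125+55+76 = $361k.
Row-greedy (each carrier in turn takes its best remaining route) gives $345k, worse by 16.
Swapping Flint↔Ember (Flint→Route 6 $76k, Ember→Route 3 $76k) loses 78.

Maximum total: $361k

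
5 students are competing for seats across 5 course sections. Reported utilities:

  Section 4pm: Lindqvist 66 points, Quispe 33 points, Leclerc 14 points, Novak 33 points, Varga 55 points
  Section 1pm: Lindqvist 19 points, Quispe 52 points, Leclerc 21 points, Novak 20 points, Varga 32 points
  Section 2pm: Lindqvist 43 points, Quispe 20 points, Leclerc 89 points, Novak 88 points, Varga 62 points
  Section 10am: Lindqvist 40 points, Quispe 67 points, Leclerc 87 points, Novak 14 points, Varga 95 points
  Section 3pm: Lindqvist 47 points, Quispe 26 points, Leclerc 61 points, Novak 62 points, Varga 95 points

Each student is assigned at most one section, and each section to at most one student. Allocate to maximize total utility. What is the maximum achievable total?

Optimal: Lindqvist→Section 4pm (66 points), Quispe→Section 1pm (52 points), Leclerc→Section 10am (87 points), Novak→Section 2pm (88 points), Varga→Section 3pm (95 points) — total 66+52+87+88+95 = 388 points.
Row-greedy (each student in turn takes its best remaining section) gives 316 points, worse by 72.
Every other assignment is strictly worse.

Maximum total: 388 points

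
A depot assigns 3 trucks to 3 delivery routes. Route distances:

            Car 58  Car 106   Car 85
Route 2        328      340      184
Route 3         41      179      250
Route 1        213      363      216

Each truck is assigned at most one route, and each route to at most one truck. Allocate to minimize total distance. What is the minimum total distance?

Optimal: Car 58→Route 1 (213 km), Car 106→Route 3 (179 km), Car 85→Route 2 (184 km) — total 213+179+184 = 576 km.
Row-greedy (each truck in turn takes its cheapest remaining route) gives 597 km, worse by 21.

Min total: 576 km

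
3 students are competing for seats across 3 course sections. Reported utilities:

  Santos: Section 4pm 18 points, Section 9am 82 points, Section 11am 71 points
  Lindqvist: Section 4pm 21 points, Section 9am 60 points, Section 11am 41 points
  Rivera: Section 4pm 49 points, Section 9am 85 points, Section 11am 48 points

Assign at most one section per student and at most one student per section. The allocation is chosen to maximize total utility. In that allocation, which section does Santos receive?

Santos receives Section 11am.

Optimal: Santos→Section 11am (71 points), Lindqvist→Section 9am (60 points), Rivera→Section 4pm (49 points) — total 71+60+49 = 180 points.
Column-greedy (each section in turn goes to its best remaining student) gives 172 points, worse by 8.
No other one-to-one assignment exceeds 180 points.
Santos's own top section is Section 9am (82 points), but forcing Santos→Section 9am and reassigning the rest optimally gives only 172 points — worse by 8.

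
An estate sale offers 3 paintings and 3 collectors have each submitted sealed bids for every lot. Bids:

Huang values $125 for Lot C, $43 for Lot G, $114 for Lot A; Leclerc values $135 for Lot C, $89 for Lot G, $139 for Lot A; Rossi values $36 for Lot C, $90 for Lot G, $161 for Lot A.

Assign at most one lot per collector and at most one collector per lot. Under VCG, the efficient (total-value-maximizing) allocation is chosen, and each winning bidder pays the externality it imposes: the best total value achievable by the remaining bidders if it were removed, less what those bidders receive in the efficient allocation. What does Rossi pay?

Rossi pays $50.

Efficient allocation: Huang→Lot C ($125), Leclerc→Lot G ($89), Rossi→Lot A ($161); total welfare W = $375.
Rossi receives Lot A at value $161, so the others get W − 161 = $214.
Without Rossi: best allocation of the remaining 2 bidders over all 3 lots is Huang→Lot C ($125), Leclerc→Lot A ($139), total $264.
VCG payment = (others' best without Rossi) − (others' welfare with Rossi) = 264 − 214 = $50.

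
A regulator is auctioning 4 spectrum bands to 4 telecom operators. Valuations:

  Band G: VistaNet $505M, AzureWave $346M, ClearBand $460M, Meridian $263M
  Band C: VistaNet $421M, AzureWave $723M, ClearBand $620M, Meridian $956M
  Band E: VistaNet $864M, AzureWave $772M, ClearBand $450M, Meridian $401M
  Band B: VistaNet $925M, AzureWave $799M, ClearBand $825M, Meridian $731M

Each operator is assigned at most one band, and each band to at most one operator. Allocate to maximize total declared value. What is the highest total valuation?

Optimal: VistaNet→Band B ($925M), AzureWave→Band E ($772M), ClearBand→Band G ($460M), Meridian→Band C ($956M) — total 925+772+460+956 = $3113M.
Next-best assignment: VistaNet→Band E, AzureWave→Band B, ClearBand→Band G, Meridian→Band C = $3079M.

Max total: $3113M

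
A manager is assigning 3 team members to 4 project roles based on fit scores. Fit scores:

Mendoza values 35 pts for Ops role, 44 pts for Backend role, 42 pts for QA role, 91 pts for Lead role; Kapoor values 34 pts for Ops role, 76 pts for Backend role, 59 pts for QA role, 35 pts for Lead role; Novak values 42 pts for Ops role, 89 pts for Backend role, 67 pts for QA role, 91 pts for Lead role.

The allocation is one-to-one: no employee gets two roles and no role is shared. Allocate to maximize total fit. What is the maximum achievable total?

Optimal: Mendoza→Lead role (91 pts), Kapoor→QA role (59 pts), Novak→Backend role (89 pts) — total 91+59+89 = 239 pts.
Column-greedy (each role in turn goes to its best remaining employee) gives 160 pts, worse by 79.

Max total: 239 pts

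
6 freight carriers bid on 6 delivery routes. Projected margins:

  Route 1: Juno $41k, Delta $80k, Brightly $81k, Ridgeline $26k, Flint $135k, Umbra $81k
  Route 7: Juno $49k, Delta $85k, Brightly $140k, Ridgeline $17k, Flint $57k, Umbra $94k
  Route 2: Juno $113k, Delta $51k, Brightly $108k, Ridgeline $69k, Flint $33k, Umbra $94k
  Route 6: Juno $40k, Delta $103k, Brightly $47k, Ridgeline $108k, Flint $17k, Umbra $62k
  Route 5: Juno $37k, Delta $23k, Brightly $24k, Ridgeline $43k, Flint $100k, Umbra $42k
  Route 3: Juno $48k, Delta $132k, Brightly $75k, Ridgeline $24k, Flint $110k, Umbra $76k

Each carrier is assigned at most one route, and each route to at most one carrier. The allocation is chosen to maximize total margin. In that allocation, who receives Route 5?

Flint receives Route 5.

Optimal: Juno→Route 2 ($113k), Delta→Route 3 ($132k), Brightly→Route 7 ($140k), Ridgeline→Route 6 ($108k), Flint→Route 5 ($100k), Umbra→Route 1 ($81k) — total 113+132+140+108+100+81 = $674k.
Next-best assignment: Juno→Route 2, Delta→Route 3, Brightly→Route 7, Ridgeline→Route 6, Flint→Route 1, Umbra→Route 5 = $670k.
Swapping Delta↔Umbra (Delta→Route 1 $80k, Umbra→Route 3 $76k) loses 57.
No other one-to-one assignment exceeds $674k.
Flint's own top route is Route 1 ($135k), but forcing Flint→Route 1 and reassigning the rest optimally gives only $670k — worse by 4.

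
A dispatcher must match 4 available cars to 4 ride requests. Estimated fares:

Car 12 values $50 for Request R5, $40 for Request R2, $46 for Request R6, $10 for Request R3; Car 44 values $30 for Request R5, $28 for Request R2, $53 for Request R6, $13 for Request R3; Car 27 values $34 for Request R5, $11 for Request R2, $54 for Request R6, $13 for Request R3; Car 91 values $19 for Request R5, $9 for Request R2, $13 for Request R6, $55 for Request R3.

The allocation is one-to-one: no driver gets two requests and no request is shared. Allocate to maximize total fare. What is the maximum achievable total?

Maximum total: $187

Optimal: Car 12→Request R5 ($50), Car 44→Request R2 ($28), Car 27→Request R6 ($54), Car 91→Request R3 ($55) — total 50+28+54+55 = $187.
Row-greedy (each driver in turn takes its best remaining request) gives $125, worse by 62.
Next-best assignment: Car 12→Request R2, Car 44→Request R6, Car 27→Request R5, Car 91→Request R3 = $182.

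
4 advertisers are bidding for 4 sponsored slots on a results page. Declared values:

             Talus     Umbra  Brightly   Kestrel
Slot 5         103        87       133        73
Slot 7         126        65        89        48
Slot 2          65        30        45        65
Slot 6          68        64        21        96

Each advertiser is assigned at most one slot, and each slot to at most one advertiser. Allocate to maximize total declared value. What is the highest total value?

Max total: $388

Optimal: Talus→Slot 7 ($126), Umbra→Slot 6 ($64), Brightly→Slot 5 ($133), Kestrel→Slot 2 ($65) — total 126+64+133+65 = $388.
Max-entry greedy (repeatedly take the single best remaining cell) gives $385, worse by 3.
Next-best assignment: Talus→Slot 7, Umbra→Slot 2, Brightly→Slot 5, Kestrel→Slot 6 = $385.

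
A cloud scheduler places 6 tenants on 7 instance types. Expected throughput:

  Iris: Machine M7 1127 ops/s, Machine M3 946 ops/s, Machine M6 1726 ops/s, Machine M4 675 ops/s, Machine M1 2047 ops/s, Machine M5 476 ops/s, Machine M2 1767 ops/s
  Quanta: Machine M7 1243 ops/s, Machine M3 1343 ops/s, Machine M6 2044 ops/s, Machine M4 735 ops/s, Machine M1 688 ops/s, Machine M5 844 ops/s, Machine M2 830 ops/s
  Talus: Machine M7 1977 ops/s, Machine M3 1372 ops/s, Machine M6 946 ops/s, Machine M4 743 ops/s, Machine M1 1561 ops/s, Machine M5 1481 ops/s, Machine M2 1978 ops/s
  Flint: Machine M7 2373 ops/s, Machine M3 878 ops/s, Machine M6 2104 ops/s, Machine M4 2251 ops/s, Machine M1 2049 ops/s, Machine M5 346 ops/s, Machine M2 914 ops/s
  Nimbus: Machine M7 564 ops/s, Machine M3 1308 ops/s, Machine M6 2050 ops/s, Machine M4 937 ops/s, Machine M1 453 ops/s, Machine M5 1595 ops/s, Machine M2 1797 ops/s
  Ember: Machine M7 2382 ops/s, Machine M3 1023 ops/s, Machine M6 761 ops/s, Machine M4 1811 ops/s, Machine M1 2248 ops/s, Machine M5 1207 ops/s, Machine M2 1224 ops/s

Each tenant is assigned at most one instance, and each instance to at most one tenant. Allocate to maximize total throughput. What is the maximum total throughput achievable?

Optimal: Iris→Machine M1 (2047 ops/s), Quanta→Machine M6 (2044 ops/s), Talus→Machine M2 (1978 ops/s), Flint→Machine M4 (2251 ops/s), Nimbus→Machine M5 (1595 ops/s), Ember→Machine M7 (2382 ops/s) — total 2047+2044+1978+2251+1595+2382 = 12297 ops/s.
Column-greedy (each instance in turn goes to its best remaining tenant) gives 9686 ops/s, worse by 2611.
Swapping Quanta↔Iris (Quanta→Machine M1 688 ops/s, Iris→Machine M6 1726 ops/s) loses 1677.
No other one-to-one assignment exceeds 12297 ops/s.

Max total: 12297 ops/s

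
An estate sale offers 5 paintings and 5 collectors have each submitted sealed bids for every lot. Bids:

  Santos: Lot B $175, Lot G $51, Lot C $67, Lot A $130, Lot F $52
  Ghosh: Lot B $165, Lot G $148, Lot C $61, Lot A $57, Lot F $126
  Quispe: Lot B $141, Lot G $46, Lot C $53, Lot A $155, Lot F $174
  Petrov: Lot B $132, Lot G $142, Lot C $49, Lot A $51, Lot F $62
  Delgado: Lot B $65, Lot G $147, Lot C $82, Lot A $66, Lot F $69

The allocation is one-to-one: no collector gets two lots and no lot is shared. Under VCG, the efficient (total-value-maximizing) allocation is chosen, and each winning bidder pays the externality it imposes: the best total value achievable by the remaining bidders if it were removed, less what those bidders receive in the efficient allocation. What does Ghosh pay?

Ghosh pays $55.

Efficient allocation: Santos→Lot A ($130), Ghosh→Lot B ($165), Quispe→Lot F ($174), Petrov→Lot G ($142), Delgado→Lot C ($82); total welfare W = $693.
Ghosh receives Lot B at value $165, so the others get W − 165 = $528.
Without Ghosh: best allocation of the remaining 4 bidders over all 5 lots is Santos→Lot A ($130), Quispe→Lot F ($174), Petrov→Lot B ($132), Delgado→Lot G ($147), total $583.
VCG payment = (others' best without Ghosh) − (others' welfare with Ghosh) = 583 − 528 = $55.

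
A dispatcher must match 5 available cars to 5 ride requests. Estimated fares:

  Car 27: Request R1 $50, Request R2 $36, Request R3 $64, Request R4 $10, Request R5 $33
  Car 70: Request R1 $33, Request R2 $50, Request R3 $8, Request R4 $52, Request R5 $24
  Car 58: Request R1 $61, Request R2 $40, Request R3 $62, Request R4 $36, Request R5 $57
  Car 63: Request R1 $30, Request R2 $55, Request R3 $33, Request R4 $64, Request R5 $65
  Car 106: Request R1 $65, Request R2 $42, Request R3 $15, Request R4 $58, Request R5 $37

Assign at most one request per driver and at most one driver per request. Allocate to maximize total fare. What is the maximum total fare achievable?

Max total: $300

This is a one-to-one assignment (maximum-weight bipartite matching).
Optimal: Car 27→Request R3 ($64), Car 70→Request R2 ($50), Car 58→Request R5 ($57), Car 63→Request R4 ($64), Car 106→Request R1 ($65) — total 64+50+57+64+65 = $300.
Max-entry greedy (repeatedly take the single best remaining cell) gives $286, worse by 14.
Next-best assignment: Car 27→Request R3, Car 70→Request R2, Car 58→Request R1, Car 63→Request R5, Car 106→Request R4 = $298.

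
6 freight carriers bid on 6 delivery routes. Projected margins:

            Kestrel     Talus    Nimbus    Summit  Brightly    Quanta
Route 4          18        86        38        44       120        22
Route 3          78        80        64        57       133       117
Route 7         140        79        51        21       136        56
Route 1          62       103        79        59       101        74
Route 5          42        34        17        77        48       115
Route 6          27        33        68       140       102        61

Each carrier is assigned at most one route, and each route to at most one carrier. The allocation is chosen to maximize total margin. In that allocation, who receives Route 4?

This is a one-to-one assignment (maximum-weight bipartite matching).
Optimal: Kestrel→Route 7 ($140k), Talus→Route 4 ($86k), Nimbus→Route 1 ($79k), Summit→Route 6 ($140k), Brightly→Route 3 ($133k), Quanta→Route 5 ($115k) — total 140+86+79+140+133+115 = $693k.
Column-greedy (each route in turn goes to its best remaining carrier) gives $625k, worse by 68.
Next-best assignment: Kestrel→Route 7, Talus→Route 1, Nimbus→Route 3, Summit→Route 6, Brightly→Route 4, Quanta→Route 5 = $682k.
No other one-to-one assignment exceeds $693k.
Talus's own top route is Route 1 ($103k), but forcing Talus→Route 1 and reassigning the rest optimally gives only $682k — worse by 11.

Talus receives Route 4.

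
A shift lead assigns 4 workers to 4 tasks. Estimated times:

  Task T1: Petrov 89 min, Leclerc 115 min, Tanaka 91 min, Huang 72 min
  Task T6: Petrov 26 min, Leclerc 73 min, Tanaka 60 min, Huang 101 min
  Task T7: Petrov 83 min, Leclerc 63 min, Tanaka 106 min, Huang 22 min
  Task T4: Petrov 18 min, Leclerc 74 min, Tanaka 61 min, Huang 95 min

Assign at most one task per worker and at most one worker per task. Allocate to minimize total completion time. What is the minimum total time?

Treat this as an assignment problem: match each worker to one task.
Optimal: Petrov→Task T4 (18 min), Leclerc→Task T6 (73 min), Tanaka→Task T1 (91 min), Huang→Task T7 (22 min) — total 18+73+91+22 = 204 min.
Swapping Leclerc↔Huang (Leclerc→Task T7 63 min, Huang→Task T6 101 min) adds 69.

Min total: 204 min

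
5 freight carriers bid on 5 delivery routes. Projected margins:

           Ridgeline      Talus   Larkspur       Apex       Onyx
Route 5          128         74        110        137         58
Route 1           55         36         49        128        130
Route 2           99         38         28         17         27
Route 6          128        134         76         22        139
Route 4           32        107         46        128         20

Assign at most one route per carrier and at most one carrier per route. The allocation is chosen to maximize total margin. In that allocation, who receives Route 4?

Apex receives Route 4.

Optimal: Ridgeline→Route 2 ($99k), Talus→Route 6 ($134k), Larkspur→Route 5 ($110k), Apex→Route 4 ($128k), Onyx→Route 1 ($130k) — total 99+134+110+128+130 = $601k.
Row-greedy (each carrier in turn takes its best remaining route) gives $466k, worse by 135.
Next-best assignment: Ridgeline→Route 2, Talus→Route 4, Larkspur→Route 5, Apex→Route 1, Onyx→Route 6 = $583k.
Swapping Talus↔Apex (Talus→Route 4 $107k, Apex→Route 6 $22k) loses 133.
Every other assignment is strictly worse.
Apex's own top route is Route 5 ($137k), but forcing Apex→Route 5 and reassigning the rest optimally gives only $549k — worse by 52.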